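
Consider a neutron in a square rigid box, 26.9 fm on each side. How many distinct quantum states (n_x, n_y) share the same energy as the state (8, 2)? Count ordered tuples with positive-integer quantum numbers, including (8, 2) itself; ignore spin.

degeneracy = 2

The level has n_x² + n_y² = 68. The ordered positive-integer solutions are (2, 8), (8, 2).
That gives 2 states.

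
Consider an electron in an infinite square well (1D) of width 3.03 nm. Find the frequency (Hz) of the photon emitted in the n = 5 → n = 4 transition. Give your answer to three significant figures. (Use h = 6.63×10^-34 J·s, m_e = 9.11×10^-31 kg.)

f = 8.92×10^13 Hz

E_1 = h²/(8m_eL²) = 6.570×10^-21 J and ΔE = (5² − 4²)E_1 = 5.913×10^-20 J.
f = ΔE/h = 5.913×10^-20/6.63×10^-34 = 8.92×10^13 Hz.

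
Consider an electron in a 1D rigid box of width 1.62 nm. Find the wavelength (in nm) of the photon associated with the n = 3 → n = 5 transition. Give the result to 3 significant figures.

λ = 541 nm

E_1 = h²/(8m_eL²) = 2.296×10^-20 J, so ΔE = (5² − 3²)E_1 = 3.674×10^-19 J.
λ = hc/ΔE = (6.626×10^-34·2.998×10^8)/3.674×10^-19 = 5.41×10^-7 m = 541 nm.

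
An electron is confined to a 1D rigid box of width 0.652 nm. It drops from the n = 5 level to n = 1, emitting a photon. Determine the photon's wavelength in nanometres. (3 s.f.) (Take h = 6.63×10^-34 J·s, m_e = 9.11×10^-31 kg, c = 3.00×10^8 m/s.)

λ = 58.4 nm

E_1 = h²/(8m_eL²) = 1.419×10^-19 J, so ΔE = (5² − 1²)E_1 = 3.406×10^-18 J.
λ = hc/ΔE = (6.63×10^-34·3.00×10^8)/3.406×10^-18 = 5.84×10^-8 m = 58.4 nm.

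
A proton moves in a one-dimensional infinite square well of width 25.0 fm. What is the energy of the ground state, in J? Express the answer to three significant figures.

E_1 = 5.25×10^-14 J

For an infinite well E_n = n²h²/(8m_pL²), so E_1 = h²/(8m_pL²) = (6.626×10^-34)²/(8·1.673×10^-27·(2.50×10^-14 m)²) = 5.249×10^-14 J.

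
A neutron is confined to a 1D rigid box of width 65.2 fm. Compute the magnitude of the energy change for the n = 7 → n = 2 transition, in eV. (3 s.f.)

|ΔE| = 2.16×10^6 eV

E_1 = h²/(8m_nL²) = 7.707×10^-15 J.
|ΔE| = |7² − 2²|·E_1 = 45·7.707×10^-15 J = 3.468×10^-13 J = 2.16×10^6 eV.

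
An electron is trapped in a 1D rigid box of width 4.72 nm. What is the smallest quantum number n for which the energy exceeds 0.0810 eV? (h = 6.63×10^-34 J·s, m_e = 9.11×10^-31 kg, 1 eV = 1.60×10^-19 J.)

E_1 = h²/(8m_eL²) = 2.707×10^-21 J = 0.01692 eV.
Need n² > 0.0810/0.01692 = 4.787, i.e. n > 2.188.
The smallest integer satisfying this is n = 3.

n = 3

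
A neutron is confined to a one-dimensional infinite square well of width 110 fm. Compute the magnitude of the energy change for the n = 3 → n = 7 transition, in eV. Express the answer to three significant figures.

E_1 = h²/(8m_nL²) = 2.708×10^-15 J.
|ΔE| = |3² − 7²|·E_1 = 40·2.708×10^-15 J = 1.083×10^-13 J = 6.76×10^5 eV.

|ΔE| = 6.76×10^5 eV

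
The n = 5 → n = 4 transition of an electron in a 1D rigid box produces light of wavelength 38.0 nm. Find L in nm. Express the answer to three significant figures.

The photon carries ΔE = hc/λ = 6.626×10^-34·2.998×10^8/3.80×10^-8 m = 5.228×10^-18 J.
Since ΔE = (5² − 4²)E_1, E_1 = 5.809×10^-19 J, and L = h/√(8m_eE_1) = 3.22×10^-10 m = 0.322 nm.

L = 0.322 nm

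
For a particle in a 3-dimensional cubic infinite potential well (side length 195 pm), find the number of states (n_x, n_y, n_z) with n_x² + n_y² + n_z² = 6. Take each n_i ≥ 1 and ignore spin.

degeneracy = 3

The level has n_x² + n_y² + n_z² = 6. The ordered positive-integer solutions are (1, 1, 2), (1, 2, 1), (2, 1, 1).
That gives 3 states.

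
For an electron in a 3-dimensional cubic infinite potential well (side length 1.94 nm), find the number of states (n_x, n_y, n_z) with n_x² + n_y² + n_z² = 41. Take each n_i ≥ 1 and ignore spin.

degeneracy = 9

The level has n_x² + n_y² + n_z² = 41. The ordered positive-integer solutions are (1, 2, 6), (1, 6, 2), (2, 1, 6), (2, 6, 1), (3, 4, 4), (4, 3, 4), (4, 4, 3), (6, 1, 2), (6, 2, 1).
That gives 9 states.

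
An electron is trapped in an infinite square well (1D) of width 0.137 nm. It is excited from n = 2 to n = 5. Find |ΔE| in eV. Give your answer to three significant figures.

|ΔE| = 421 eV

E_1 = h²/(8m_eL²) = 3.210×10^-18 J.
|ΔE| = |2² − 5²|·E_1 = 21·3.210×10^-18 J = 6.741×10^-17 J = 421 eV.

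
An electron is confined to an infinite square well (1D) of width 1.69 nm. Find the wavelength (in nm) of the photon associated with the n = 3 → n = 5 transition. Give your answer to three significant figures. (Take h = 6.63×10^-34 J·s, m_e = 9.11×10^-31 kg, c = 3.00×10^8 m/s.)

λ = 589 nm

E_1 = h²/(8m_eL²) = 2.112×10^-20 J, so ΔE = (5² − 3²)E_1 = 3.379×10^-19 J.
λ = hc/ΔE = (6.63×10^-34·3.00×10^8)/3.379×10^-19 = 5.89×10^-7 m = 589 nm.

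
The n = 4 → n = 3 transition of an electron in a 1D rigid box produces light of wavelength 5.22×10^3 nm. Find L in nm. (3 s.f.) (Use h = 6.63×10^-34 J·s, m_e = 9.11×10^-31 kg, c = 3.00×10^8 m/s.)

The photon carries ΔE = hc/λ = 6.63×10^-34·3.00×10^8/5.22×10^-6 m = 3.810×10^-20 J.
Since ΔE = (4² − 3²)E_1, E_1 = 5.443×10^-21 J, and L = h/√(8m_eE_1) = 3.33×10^-9 m = 3.33 nm.

L = 3.33 nm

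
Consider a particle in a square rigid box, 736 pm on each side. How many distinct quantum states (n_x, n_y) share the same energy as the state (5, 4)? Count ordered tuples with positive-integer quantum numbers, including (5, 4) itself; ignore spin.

The level has n_x² + n_y² = 41. The ordered positive-integer solutions are (4, 5), (5, 4).
That gives 2 states.

degeneracy = 2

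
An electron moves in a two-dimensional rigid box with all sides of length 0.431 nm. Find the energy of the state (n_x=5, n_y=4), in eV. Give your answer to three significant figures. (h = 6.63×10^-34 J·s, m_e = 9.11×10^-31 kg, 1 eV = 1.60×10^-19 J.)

For a 2D rectangular well E = (h²/8m_e)·Σ n_i²/L_i² = (6.63×10^-34)²/(8·9.11×10^-31) · [5²/(0.431 nm)² + 4²/(0.431 nm)²].
Evaluating gives E = 1.331×10^-17 J = 83.2 eV.

E = 83.2 eV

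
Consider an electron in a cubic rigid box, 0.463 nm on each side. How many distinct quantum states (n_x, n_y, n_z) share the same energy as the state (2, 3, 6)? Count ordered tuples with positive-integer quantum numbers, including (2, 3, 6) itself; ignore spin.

The level has n_x² + n_y² + n_z² = 49. The ordered positive-integer solutions are (2, 3, 6), (2, 6, 3), (3, 2, 6), (3, 6, 2), (6, 2, 3), (6, 3, 2).
That gives 6 states.

degeneracy = 6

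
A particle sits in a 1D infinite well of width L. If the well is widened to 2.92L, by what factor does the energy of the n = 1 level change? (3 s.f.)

E_n ∝ 1/L², so the energy scales by 1/2.92² = 0.117.

0.117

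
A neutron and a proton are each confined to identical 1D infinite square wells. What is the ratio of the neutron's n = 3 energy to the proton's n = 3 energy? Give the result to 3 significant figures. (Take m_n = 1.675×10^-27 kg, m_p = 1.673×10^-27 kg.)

0.999

E_n ∝ 1/m at fixed n and L, so the ratio is m_p/m_n = 1.673×10^-27/1.675×10^-27 = 0.999.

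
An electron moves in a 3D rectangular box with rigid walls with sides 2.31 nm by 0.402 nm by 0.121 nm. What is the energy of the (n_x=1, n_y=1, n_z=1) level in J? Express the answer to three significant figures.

For a 3D rectangular well E = (h²/8m_e)·Σ n_i²/L_i² = (6.626×10^-34)²/(8·9.109×10^-31) · [1²/(2.31 nm)² + 1²/(0.402 nm)² + 1²/(0.121 nm)²].
Evaluating gives E = 4.50×10^-18 J.

E = 4.50×10^-18 J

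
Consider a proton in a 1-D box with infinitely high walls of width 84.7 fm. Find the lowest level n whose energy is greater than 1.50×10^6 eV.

E_1 = h²/(8m_pL²) = 4.572×10^-15 J = 2.854×10^4 eV.
Need n² > 1.50×10^6/2.854×10^4 = 52.56, i.e. n > 7.250.
The smallest integer satisfying this is n = 8.

n = 8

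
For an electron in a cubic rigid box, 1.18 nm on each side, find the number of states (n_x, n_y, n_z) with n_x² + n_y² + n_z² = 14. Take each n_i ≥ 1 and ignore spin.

degeneracy = 6

The level has n_x² + n_y² + n_z² = 14. The ordered positive-integer solutions are (1, 2, 3), (1, 3, 2), (2, 1, 3), (2, 3, 1), (3, 1, 2), (3, 2, 1).
That gives 6 states.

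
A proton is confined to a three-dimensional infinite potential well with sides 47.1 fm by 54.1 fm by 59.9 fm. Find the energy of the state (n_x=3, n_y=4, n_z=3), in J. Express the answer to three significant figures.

For a 3D rectangular well E = (h²/8m_p)·Σ n_i²/L_i² = (6.626×10^-34)²/(8·1.673×10^-27) · [3²/(47.1 fm)² + 4²/(54.1 fm)² + 3²/(59.9 fm)²].
Evaluating gives E = 3.95×10^-13 J.

E = 3.95×10^-13 J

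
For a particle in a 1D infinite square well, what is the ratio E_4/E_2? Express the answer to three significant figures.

4.00

E_n ∝ n², so E_4/E_2 = 4²/2² = 16/4 = 4.00.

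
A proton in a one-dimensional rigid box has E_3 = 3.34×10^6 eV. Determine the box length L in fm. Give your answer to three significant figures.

From E_n = n²h²/(8m_pL²), L = n·h/√(8m_pE_n).
E_3 = 3.34×10^6 eV = 5.351×10^-13 J, so L = 3·6.626×10^-34/√(8·1.673×10^-27·5.351×10^-13) = 2.35×10^-14 m = 23.5 fm.

L = 23.5 fm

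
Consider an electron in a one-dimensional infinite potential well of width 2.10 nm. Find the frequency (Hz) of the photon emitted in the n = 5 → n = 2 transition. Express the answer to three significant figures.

f = 4.33×10^14 Hz

E_1 = h²/(8m_eL²) = 1.366×10^-20 J and ΔE = (5² − 2²)E_1 = 2.869×10^-19 J.
f = ΔE/h = 2.869×10^-19/6.626×10^-34 = 4.33×10^14 Hz.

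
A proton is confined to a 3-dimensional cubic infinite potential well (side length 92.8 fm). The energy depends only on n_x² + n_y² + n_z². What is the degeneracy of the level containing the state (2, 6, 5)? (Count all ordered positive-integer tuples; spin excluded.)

The level has n_x² + n_y² + n_z² = 65. The ordered positive-integer solutions are (2, 5, 6), (2, 6, 5), (5, 2, 6), (5, 6, 2), (6, 2, 5), (6, 5, 2).
That gives 6 states.

degeneracy = 6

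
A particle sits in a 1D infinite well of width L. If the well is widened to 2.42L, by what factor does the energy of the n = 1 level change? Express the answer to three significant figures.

E_n ∝ 1/L², so the energy scales by 1/2.42² = 0.171.

0.171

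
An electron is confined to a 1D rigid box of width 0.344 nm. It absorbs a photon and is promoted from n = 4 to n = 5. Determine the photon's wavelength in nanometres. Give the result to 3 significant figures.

λ = 43.4 nm

E_1 = h²/(8m_eL²) = 5.091×10^-19 J, so ΔE = (5² − 4²)E_1 = 4.582×10^-18 J.
λ = hc/ΔE = (6.626×10^-34·2.998×10^8)/4.582×10^-18 = 4.34×10^-8 m = 43.4 nm.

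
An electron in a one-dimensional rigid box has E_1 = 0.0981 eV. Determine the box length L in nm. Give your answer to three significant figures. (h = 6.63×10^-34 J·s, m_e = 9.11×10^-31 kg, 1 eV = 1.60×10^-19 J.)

From E_n = n²h²/(8m_eL²), L = n·h/√(8m_eE_n).
E_1 = 0.0981 eV = 1.570×10^-20 J, so L = 1·6.63×10^-34/√(8·9.11×10^-31·1.570×10^-20) = 1.96×10^-9 m = 1.96 nm.

L = 1.96 nm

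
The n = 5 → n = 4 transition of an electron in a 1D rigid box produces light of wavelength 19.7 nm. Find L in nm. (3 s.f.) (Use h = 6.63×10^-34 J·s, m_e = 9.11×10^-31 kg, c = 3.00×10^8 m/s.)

L = 0.232 nm

The photon carries ΔE = hc/λ = 6.63×10^-34·3.00×10^8/1.97×10^-8 m = 1.010×10^-17 J.
Since ΔE = (5² − 4²)E_1, E_1 = 1.122×10^-18 J, and L = h/√(8m_eE_1) = 2.32×10^-10 m = 0.232 nm.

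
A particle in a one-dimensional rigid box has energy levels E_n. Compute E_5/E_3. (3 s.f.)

2.78

E_n ∝ n², so E_5/E_3 = 5²/3² = 25/9 = 2.78.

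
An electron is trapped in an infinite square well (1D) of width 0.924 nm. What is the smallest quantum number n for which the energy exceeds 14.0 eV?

E_1 = h²/(8m_eL²) = 7.057×10^-20 J = 0.4405 eV.
Need n² > 14.0/0.4405 = 31.78, i.e. n > 5.637.
The smallest integer satisfying this is n = 6.

n = 6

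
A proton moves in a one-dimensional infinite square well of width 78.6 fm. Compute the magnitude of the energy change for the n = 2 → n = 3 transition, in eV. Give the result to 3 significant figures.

|ΔE| = 1.66×10^5 eV

E_1 = h²/(8m_pL²) = 5.310×10^-15 J.
|ΔE| = |2² − 3²|·E_1 = 5·5.310×10^-15 J = 2.655×10^-14 J = 1.66×10^5 eV.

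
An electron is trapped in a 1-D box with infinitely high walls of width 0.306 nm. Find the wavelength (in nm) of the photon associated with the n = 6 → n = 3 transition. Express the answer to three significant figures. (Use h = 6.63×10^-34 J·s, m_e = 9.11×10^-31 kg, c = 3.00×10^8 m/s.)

E_1 = h²/(8m_eL²) = 6.441×10^-19 J, so ΔE = (6² − 3²)E_1 = 1.739×10^-17 J.
λ = hc/ΔE = (6.63×10^-34·3.00×10^8)/1.739×10^-17 = 1.14×10^-8 m = 11.4 nm.

λ = 11.4 nm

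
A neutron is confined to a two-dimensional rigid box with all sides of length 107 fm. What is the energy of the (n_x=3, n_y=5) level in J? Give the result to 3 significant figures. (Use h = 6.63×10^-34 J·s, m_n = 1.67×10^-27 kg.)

E = 9.77×10^-14 J

For a 2D rectangular well E = (h²/8m_n)·Σ n_i²/L_i² = (6.63×10^-34)²/(8·1.67×10^-27) · [3²/(107 fm)² + 5²/(107 fm)²].
Evaluating gives E = 9.77×10^-14 J.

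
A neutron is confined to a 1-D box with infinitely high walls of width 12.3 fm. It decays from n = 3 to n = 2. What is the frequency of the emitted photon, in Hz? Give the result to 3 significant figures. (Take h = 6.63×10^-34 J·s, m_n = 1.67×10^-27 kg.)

f = 1.64×10^21 Hz

E_1 = h²/(8m_nL²) = 2.175×10^-13 J and ΔE = (3² − 2²)E_1 = 1.087×10^-12 J.
f = ΔE/h = 1.087×10^-12/6.63×10^-34 = 1.64×10^21 Hz.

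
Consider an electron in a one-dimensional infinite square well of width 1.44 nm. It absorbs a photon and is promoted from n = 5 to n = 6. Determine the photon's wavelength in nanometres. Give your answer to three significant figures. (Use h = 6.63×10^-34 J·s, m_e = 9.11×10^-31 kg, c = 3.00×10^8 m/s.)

λ = 622 nm

E_1 = h²/(8m_eL²) = 2.909×10^-20 J, so ΔE = (6² − 5²)E_1 = 3.200×10^-19 J.
λ = hc/ΔE = (6.63×10^-34·3.00×10^8)/3.200×10^-19 = 6.22×10^-7 m = 622 nm.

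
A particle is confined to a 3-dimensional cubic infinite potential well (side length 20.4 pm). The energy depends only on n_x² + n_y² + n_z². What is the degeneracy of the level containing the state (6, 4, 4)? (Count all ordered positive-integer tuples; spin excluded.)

degeneracy = 3

The level has n_x² + n_y² + n_z² = 68. The ordered positive-integer solutions are (4, 4, 6), (4, 6, 4), (6, 4, 4).
That gives 3 states.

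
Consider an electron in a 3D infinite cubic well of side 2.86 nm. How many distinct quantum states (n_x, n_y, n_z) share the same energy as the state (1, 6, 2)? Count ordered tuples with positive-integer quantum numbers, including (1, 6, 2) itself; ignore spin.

The level has n_x² + n_y² + n_z² = 41. The ordered positive-integer solutions are (1, 2, 6), (1, 6, 2), (2, 1, 6), (2, 6, 1), (3, 4, 4), (4, 3, 4), (4, 4, 3), (6, 1, 2), (6, 2, 1).
That gives 9 states.

degeneracy = 9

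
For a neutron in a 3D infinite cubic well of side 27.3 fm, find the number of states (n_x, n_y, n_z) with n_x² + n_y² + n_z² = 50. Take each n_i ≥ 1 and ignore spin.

degeneracy = 6

The level has n_x² + n_y² + n_z² = 50. The ordered positive-integer solutions are (3, 4, 5), (3, 5, 4), (4, 3, 5), (4, 5, 3), (5, 3, 4), (5, 4, 3).
That gives 6 states.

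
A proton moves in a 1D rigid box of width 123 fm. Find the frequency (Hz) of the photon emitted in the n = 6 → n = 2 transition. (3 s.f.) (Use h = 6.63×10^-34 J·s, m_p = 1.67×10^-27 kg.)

E_1 = h²/(8m_pL²) = 2.175×10^-15 J and ΔE = (6² − 2²)E_1 = 6.960×10^-14 J.
f = ΔE/h = 6.960×10^-14/6.63×10^-34 = 1.05×10^20 Hz.

f = 1.05×10^20 Hz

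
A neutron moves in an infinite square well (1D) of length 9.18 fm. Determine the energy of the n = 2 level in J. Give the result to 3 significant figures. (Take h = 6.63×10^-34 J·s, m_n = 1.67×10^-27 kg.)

For an infinite well E_n = n²h²/(8m_nL²), so E_1 = h²/(8m_nL²) = (6.63×10^-34)²/(8·1.67×10^-27·(9.18×10^-15 m)²) = 3.904×10^-13 J.
Then E_2 = 2²·E_1 = 4·3.904×10^-13 J = 1.56×10^-12 J.

E_2 = 1.56×10^-12 J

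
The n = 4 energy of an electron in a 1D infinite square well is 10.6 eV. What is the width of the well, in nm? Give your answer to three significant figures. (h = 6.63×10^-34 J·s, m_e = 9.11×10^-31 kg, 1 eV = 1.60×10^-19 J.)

From E_n = n²h²/(8m_eL²), L = n·h/√(8m_eE_n).
E_4 = 10.6 eV = 1.696×10^-18 J, so L = 4·6.63×10^-34/√(8·9.11×10^-31·1.696×10^-18) = 7.54×10^-10 m = 0.754 nm.

L = 0.754 nm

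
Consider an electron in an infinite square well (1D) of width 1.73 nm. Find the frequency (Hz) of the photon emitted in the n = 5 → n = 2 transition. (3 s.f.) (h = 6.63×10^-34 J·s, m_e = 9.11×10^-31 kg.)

f = 6.38×10^14 Hz

E_1 = h²/(8m_eL²) = 2.015×10^-20 J and ΔE = (5² − 2²)E_1 = 4.232×10^-19 J.
f = ΔE/h = 4.232×10^-19/6.63×10^-34 = 6.38×10^14 Hz.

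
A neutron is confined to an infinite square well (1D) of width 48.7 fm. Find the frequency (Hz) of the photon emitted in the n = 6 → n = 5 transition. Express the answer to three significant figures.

E_1 = h²/(8m_nL²) = 1.381×10^-14 J and ΔE = (6² − 5²)E_1 = 1.519×10^-13 J.
f = ΔE/h = 1.519×10^-13/6.626×10^-34 = 2.29×10^20 Hz.

f = 2.29×10^20 Hz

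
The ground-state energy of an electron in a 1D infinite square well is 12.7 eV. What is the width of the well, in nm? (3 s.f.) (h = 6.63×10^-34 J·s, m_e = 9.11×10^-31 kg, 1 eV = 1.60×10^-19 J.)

L = 0.172 nm

From E_n = n²h²/(8m_eL²), L = n·h/√(8m_eE_n).
E_1 = 12.7 eV = 2.032×10^-18 J, so L = 1·6.63×10^-34/√(8·9.11×10^-31·2.032×10^-18) = 1.72×10^-10 m = 0.172 nm.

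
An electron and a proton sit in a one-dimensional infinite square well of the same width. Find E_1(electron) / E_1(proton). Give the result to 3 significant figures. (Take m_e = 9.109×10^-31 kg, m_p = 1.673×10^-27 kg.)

1.84×10^3

E_n ∝ 1/m at fixed n and L, so the ratio is m_p/m_e = 1.673×10^-27/9.109×10^-31 = 1.84×10^3.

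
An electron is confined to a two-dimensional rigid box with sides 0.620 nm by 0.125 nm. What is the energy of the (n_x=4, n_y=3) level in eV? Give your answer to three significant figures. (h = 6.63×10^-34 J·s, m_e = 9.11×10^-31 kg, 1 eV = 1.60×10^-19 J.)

E = 233 eV

For a 2D rectangular well E = (h²/8m_e)·Σ n_i²/L_i² = (6.63×10^-34)²/(8·9.11×10^-31) · [4²/(0.620 nm)² + 3²/(0.125 nm)²].
Evaluating gives E = 3.725×10^-17 J = 233 eV.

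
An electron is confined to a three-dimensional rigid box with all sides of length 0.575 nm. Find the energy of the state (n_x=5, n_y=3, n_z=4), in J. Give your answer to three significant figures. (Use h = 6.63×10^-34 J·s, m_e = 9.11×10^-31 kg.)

For a 3D rectangular well E = (h²/8m_e)·Σ n_i²/L_i² = (6.63×10^-34)²/(8·9.11×10^-31) · [5²/(0.575 nm)² + 3²/(0.575 nm)² + 4²/(0.575 nm)²].
Evaluating gives E = 9.12×10^-18 J.

E = 9.12×10^-18 J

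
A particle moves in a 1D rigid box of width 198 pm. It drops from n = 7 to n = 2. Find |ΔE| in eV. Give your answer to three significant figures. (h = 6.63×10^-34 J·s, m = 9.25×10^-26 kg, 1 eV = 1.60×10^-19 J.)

E_1 = h²/(8mL²) = 1.515×10^-23 J.
|ΔE| = |7² − 2²|·E_1 = 45·1.515×10^-23 J = 6.818×10^-22 J = 0.00426 eV.

|ΔE| = 0.00426 eV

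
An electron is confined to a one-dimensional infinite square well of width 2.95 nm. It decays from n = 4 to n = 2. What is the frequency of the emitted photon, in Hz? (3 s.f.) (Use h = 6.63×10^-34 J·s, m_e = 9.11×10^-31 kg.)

E_1 = h²/(8m_eL²) = 6.931×10^-21 J and ΔE = (4² − 2²)E_1 = 8.317×10^-20 J.
f = ΔE/h = 8.317×10^-20/6.63×10^-34 = 1.25×10^14 Hz.

f = 1.25×10^14 Hz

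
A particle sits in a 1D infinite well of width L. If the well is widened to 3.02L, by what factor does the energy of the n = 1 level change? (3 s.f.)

E_n ∝ 1/L², so the energy scales by 1/3.02² = 0.110.

0.110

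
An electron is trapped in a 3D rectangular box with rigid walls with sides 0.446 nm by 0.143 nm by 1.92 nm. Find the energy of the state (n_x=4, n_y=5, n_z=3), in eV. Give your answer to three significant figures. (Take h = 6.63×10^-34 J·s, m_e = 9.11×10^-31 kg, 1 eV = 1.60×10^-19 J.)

E = 492 eV

For a 3D rectangular well E = (h²/8m_e)·Σ n_i²/L_i² = (6.63×10^-34)²/(8·9.11×10^-31) · [4²/(0.446 nm)² + 5²/(0.143 nm)² + 3²/(1.92 nm)²].
Evaluating gives E = 7.874×10^-17 J = 492 eV.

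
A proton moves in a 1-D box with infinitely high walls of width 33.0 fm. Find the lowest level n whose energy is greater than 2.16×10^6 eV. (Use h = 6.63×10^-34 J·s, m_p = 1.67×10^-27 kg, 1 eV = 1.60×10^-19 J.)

E_1 = h²/(8m_pL²) = 3.021×10^-14 J = 1.888×10^5 eV.
Need n² > 2.16×10^6/1.888×10^5 = 11.44, i.e. n > 3.382.
The smallest integer satisfying this is n = 4.

n = 4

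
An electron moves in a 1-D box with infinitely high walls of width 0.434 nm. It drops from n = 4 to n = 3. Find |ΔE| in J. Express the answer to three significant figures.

E_1 = h²/(8m_eL²) = 3.199×10^-19 J.
|ΔE| = |4² − 3²|·E_1 = 7·3.199×10^-19 J = 2.24×10^-18 J.

|ΔE| = 2.24×10^-18 J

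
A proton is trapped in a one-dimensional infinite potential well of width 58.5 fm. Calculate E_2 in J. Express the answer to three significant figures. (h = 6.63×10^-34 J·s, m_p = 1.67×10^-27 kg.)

E_2 = 3.85×10^-14 J

For an infinite well E_n = n²h²/(8m_pL²), so E_1 = h²/(8m_pL²) = (6.63×10^-34)²/(8·1.67×10^-27·(5.85×10^-14 m)²) = 9.614×10^-15 J.
Then E_2 = 2²·E_1 = 4·9.614×10^-15 J = 3.85×10^-14 J.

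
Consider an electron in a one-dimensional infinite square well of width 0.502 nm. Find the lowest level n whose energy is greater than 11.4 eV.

n = 3

E_1 = h²/(8m_eL²) = 2.391×10^-19 J = 1.493 eV.
Need n² > 11.4/1.493 = 7.636, i.e. n > 2.763.
The smallest integer satisfying this is n = 3.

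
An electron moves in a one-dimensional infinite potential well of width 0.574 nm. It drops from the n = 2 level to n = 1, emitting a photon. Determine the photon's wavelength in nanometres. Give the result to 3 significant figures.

E_1 = h²/(8m_eL²) = 1.829×10^-19 J, so ΔE = (2² − 1²)E_1 = 5.487×10^-19 J.
λ = hc/ΔE = (6.626×10^-34·2.998×10^8)/5.487×10^-19 = 3.62×10^-7 m = 362 nm.

λ = 362 nm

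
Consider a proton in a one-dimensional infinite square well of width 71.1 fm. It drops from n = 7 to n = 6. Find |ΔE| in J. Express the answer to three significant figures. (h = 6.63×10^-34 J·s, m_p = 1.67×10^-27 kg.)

|ΔE| = 8.46×10^-14 J

E_1 = h²/(8m_pL²) = 6.509×10^-15 J.
|ΔE| = |7² − 6²|·E_1 = 13·6.509×10^-15 J = 8.46×10^-14 J.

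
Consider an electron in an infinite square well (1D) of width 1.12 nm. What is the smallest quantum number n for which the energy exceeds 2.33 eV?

E_1 = h²/(8m_eL²) = 4.803×10^-20 J = 0.2998 eV.
Need n² > 2.33/0.2998 = 7.772, i.e. n > 2.788.
The smallest integer satisfying this is n = 3.

n = 3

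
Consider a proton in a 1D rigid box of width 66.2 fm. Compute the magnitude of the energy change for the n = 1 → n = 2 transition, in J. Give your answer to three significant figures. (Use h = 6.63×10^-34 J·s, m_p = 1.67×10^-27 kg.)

|ΔE| = 2.25×10^-14 J

E_1 = h²/(8m_pL²) = 7.508×10^-15 J.
|ΔE| = |1² − 2²|·E_1 = 3·7.508×10^-15 J = 2.25×10^-14 J.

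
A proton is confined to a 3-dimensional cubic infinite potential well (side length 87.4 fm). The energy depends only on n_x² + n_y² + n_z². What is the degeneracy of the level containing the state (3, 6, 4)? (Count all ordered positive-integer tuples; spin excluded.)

The level has n_x² + n_y² + n_z² = 61. The ordered positive-integer solutions are (3, 4, 6), (3, 6, 4), (4, 3, 6), (4, 6, 3), (6, 3, 4), (6, 4, 3).
That gives 6 states.

degeneracy = 6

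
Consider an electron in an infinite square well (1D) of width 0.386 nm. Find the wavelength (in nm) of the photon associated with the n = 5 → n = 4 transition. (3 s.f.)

E_1 = h²/(8m_eL²) = 4.044×10^-19 J, so ΔE = (5² − 4²)E_1 = 3.640×10^-18 J.
λ = hc/ΔE = (6.626×10^-34·2.998×10^8)/3.640×10^-18 = 5.46×10^-8 m = 54.6 nm.

λ = 54.6 nm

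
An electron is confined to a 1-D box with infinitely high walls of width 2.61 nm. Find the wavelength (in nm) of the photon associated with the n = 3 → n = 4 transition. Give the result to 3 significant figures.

λ = 3.21×10^3 nm

E_1 = h²/(8m_eL²) = 8.844×10^-21 J, so ΔE = (4² − 3²)E_1 = 6.191×10^-20 J.
λ = hc/ΔE = (6.626×10^-34·2.998×10^8)/6.191×10^-20 = 3.21×10^-6 m = 3.21×10^3 nm.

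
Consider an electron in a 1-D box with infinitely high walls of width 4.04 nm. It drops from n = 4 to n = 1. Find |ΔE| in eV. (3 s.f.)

E_1 = h²/(8m_eL²) = 3.691×10^-21 J.
|ΔE| = |4² − 1²|·E_1 = 15·3.691×10^-21 J = 5.536×10^-20 J = 0.346 eV.

|ΔE| = 0.346 eV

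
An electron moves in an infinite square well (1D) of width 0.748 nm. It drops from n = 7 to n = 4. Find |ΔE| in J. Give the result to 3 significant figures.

E_1 = h²/(8m_eL²) = 1.077×10^-19 J.
|ΔE| = |7² − 4²|·E_1 = 33·1.077×10^-19 J = 3.55×10^-18 J.

|ΔE| = 3.55×10^-18 J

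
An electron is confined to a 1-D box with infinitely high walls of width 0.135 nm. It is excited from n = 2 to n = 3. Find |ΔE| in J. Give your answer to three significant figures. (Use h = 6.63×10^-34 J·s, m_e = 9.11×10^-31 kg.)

|ΔE| = 1.65×10^-17 J

E_1 = h²/(8m_eL²) = 3.309×10^-18 J.
|ΔE| = |2² − 3²|·E_1 = 5·3.309×10^-18 J = 1.65×10^-17 J.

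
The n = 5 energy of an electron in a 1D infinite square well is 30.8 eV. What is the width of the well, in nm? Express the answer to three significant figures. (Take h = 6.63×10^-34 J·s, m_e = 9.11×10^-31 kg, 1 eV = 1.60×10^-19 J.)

L = 0.553 nm

From E_n = n²h²/(8m_eL²), L = n·h/√(8m_eE_n).
E_5 = 30.8 eV = 4.928×10^-18 J, so L = 5·6.63×10^-34/√(8·9.11×10^-31·4.928×10^-18) = 5.53×10^-10 m = 0.553 nm.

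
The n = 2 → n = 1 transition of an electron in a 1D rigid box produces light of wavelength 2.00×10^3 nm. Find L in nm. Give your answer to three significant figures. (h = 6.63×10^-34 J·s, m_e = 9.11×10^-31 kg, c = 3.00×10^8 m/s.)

The photon carries ΔE = hc/λ = 6.63×10^-34·3.00×10^8/2.00×10^-6 m = 9.945×10^-20 J.
Since ΔE = (2² − 1²)E_1, E_1 = 3.315×10^-20 J, and L = h/√(8m_eE_1) = 1.35×10^-9 m = 1.35 nm.

L = 1.35 nm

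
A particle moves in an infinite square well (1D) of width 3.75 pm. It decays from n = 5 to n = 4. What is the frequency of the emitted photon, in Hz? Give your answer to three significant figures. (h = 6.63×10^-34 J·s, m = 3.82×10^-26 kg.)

E_1 = h²/(8mL²) = 1.023×10^-19 J and ΔE = (5² − 4²)E_1 = 9.207×10^-19 J.
f = ΔE/h = 9.207×10^-19/6.63×10^-34 = 1.39×10^15 Hz.

f = 1.39×10^15 Hz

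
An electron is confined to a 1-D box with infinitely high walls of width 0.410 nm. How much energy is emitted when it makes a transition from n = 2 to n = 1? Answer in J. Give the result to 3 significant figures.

E_1 = h²/(8m_eL²) = 3.584×10^-19 J.
|ΔE| = |2² − 1²|·E_1 = 3·3.584×10^-19 J = 1.08×10^-18 J.

|ΔE| = 1.08×10^-18 J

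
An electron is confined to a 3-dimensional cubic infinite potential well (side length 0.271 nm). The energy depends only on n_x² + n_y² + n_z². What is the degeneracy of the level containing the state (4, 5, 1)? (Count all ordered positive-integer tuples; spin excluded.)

degeneracy = 6

The level has n_x² + n_y² + n_z² = 42. The ordered positive-integer solutions are (1, 4, 5), (1, 5, 4), (4, 1, 5), (4, 5, 1), (5, 1, 4), (5, 4, 1).
That gives 6 states.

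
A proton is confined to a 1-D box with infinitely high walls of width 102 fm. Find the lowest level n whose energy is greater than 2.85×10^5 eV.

n = 4

E_1 = h²/(8m_pL²) = 3.153×10^-15 J = 1.968×10^4 eV.
Need n² > 2.85×10^5/1.968×10^4 = 14.48, i.e. n > 3.805.
The smallest integer satisfying this is n = 4.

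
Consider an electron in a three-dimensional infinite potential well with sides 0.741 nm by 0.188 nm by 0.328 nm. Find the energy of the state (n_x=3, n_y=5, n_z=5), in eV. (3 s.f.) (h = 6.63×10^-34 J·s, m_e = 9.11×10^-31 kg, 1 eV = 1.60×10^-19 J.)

For a 3D rectangular well E = (h²/8m_e)·Σ n_i²/L_i² = (6.63×10^-34)²/(8·9.11×10^-31) · [3²/(0.741 nm)² + 5²/(0.188 nm)² + 5²/(0.328 nm)²].
Evaluating gives E = 5.767×10^-17 J = 360 eV.

E = 360 eV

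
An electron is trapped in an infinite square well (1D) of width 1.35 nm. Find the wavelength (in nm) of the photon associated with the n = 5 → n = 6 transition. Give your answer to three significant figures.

E_1 = h²/(8m_eL²) = 3.306×10^-20 J, so ΔE = (6² − 5²)E_1 = 3.637×10^-19 J.
λ = hc/ΔE = (6.626×10^-34·2.998×10^8)/3.637×10^-19 = 5.46×10^-7 m = 546 nm.

λ = 546 nm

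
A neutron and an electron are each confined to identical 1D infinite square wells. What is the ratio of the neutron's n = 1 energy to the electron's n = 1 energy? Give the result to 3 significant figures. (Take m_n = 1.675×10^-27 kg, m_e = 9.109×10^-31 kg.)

E_n ∝ 1/m at fixed n and L, so the ratio is m_e/m_n = 9.109×10^-31/1.675×10^-27 = 5.44×10^-4.

5.44×10^-4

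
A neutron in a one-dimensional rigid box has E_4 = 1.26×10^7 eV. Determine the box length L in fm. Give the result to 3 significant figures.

L = 16.1 fm

From E_n = n²h²/(8m_nL²), L = n·h/√(8m_nE_n).
E_4 = 1.26×10^7 eV = 2.019×10^-12 J, so L = 4·6.626×10^-34/√(8·1.675×10^-27·2.019×10^-12) = 1.61×10^-14 m = 16.1 fm.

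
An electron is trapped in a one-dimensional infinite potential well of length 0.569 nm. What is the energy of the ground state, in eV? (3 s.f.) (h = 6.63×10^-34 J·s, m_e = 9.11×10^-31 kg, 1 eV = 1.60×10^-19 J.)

E_1 = 1.16 eV

For an infinite well E_n = n²h²/(8m_eL²), so E_1 = h²/(8m_eL²) = (6.63×10^-34)²/(8·9.11×10^-31·(5.69×10^-10 m)²) = 1.863×10^-19 J.
Converting, E_1 = 1.863×10^-19 J / (1.60×10^-19 J/eV) = 1.16 eV.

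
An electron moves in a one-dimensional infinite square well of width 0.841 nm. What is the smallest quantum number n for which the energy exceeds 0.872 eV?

n = 2

E_1 = h²/(8m_eL²) = 8.518×10^-20 J = 0.5317 eV.
Need n² > 0.872/0.5317 = 1.640, i.e. n > 1.281.
The smallest integer satisfying this is n = 2.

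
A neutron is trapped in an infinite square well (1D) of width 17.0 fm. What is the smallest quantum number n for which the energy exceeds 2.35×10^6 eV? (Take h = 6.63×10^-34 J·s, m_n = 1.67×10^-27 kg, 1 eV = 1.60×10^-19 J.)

n = 2

E_1 = h²/(8m_nL²) = 1.138×10^-13 J = 7.113×10^5 eV.
Need n² > 2.35×10^6/7.113×10^5 = 3.304, i.e. n > 1.818.
The smallest integer satisfying this is n = 2.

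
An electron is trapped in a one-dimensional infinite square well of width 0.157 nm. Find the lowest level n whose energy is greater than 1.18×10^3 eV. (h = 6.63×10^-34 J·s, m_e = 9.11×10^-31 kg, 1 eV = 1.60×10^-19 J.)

E_1 = h²/(8m_eL²) = 2.447×10^-18 J = 15.29 eV.
Need n² > 1.18×10^3/15.29 = 77.17, i.e. n > 8.785.
The smallest integer satisfying this is n = 9.

n = 9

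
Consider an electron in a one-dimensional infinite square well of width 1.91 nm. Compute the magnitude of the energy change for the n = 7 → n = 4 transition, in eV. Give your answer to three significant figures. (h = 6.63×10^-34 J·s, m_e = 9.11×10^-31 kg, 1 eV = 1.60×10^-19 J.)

|ΔE| = 3.41 eV

E_1 = h²/(8m_eL²) = 1.653×10^-20 J.
|ΔE| = |7² − 4²|·E_1 = 33·1.653×10^-20 J = 5.455×10^-19 J = 3.41 eV.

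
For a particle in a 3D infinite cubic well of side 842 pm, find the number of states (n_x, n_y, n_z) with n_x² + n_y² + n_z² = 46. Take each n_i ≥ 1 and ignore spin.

The level has n_x² + n_y² + n_z² = 46. The ordered positive-integer solutions are (1, 3, 6), (1, 6, 3), (3, 1, 6), (3, 6, 1), (6, 1, 3), (6, 3, 1).
That gives 6 states.

degeneracy = 6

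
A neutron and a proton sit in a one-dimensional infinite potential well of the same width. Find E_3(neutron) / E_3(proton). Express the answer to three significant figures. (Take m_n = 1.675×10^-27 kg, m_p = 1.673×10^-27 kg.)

E_n ∝ 1/m at fixed n and L, so the ratio is m_p/m_n = 1.673×10^-27/1.675×10^-27 = 0.999.

0.999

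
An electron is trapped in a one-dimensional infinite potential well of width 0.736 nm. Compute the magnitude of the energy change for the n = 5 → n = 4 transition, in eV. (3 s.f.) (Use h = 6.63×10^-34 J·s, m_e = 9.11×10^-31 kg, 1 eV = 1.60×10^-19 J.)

E_1 = h²/(8m_eL²) = 1.113×10^-19 J.
|ΔE| = |5² − 4²|·E_1 = 9·1.113×10^-19 J = 1.002×10^-18 J = 6.26 eV.

|ΔE| = 6.26 eV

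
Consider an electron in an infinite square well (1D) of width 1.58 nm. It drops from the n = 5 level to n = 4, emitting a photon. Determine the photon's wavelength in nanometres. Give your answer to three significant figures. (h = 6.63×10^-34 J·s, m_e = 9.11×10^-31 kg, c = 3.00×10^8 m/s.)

E_1 = h²/(8m_eL²) = 2.416×10^-20 J, so ΔE = (5² − 4²)E_1 = 2.174×10^-19 J.
λ = hc/ΔE = (6.63×10^-34·3.00×10^8)/2.174×10^-19 = 9.15×10^-7 m = 915 nm.

λ = 915 nm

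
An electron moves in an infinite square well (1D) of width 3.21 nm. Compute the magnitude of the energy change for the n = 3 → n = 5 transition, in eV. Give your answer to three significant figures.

|ΔE| = 0.584 eV

E_1 = h²/(8m_eL²) = 5.847×10^-21 J.
|ΔE| = |3² − 5²|·E_1 = 16·5.847×10^-21 J = 9.355×10^-20 J = 0.584 eV.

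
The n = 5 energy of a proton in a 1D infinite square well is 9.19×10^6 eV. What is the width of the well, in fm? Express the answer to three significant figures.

L = 23.6 fm

From E_n = n²h²/(8m_pL²), L = n·h/√(8m_pE_n).
E_5 = 9.19×10^6 eV = 1.472×10^-12 J, so L = 5·6.626×10^-34/√(8·1.673×10^-27·1.472×10^-12) = 2.36×10^-14 m = 23.6 fm.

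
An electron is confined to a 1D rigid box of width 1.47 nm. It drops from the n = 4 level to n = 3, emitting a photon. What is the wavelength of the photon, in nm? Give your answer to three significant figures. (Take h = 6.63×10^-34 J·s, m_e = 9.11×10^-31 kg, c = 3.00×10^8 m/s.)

λ = 1.02×10^3 nm

E_1 = h²/(8m_eL²) = 2.791×10^-20 J, so ΔE = (4² − 3²)E_1 = 1.954×10^-19 J.
λ = hc/ΔE = (6.63×10^-34·3.00×10^8)/1.954×10^-19 = 1.02×10^-6 m = 1.02×10^3 nm.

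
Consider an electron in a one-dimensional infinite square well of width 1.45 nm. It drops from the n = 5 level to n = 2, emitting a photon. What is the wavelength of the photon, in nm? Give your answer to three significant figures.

E_1 = h²/(8m_eL²) = 2.866×10^-20 J, so ΔE = (5² − 2²)E_1 = 6.019×10^-19 J.
λ = hc/ΔE = (6.626×10^-34·2.998×10^8)/6.019×10^-19 = 3.30×10^-7 m = 330 nm.

λ = 330 nm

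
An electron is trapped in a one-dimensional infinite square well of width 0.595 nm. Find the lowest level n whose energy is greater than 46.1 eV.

n = 7

E_1 = h²/(8m_eL²) = 1.702×10^-19 J = 1.062 eV.
Need n² > 46.1/1.062 = 43.41, i.e. n > 6.589.
The smallest integer satisfying this is n = 7.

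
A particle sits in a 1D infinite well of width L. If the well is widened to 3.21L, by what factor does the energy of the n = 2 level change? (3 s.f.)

E_n ∝ 1/L², so the energy scales by 1/3.21² = 0.0970.

0.0970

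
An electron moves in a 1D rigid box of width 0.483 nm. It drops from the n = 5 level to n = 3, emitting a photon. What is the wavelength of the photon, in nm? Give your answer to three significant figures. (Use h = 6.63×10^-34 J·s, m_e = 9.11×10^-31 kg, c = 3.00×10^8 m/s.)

E_1 = h²/(8m_eL²) = 2.585×10^-19 J, so ΔE = (5² − 3²)E_1 = 4.136×10^-18 J.
λ = hc/ΔE = (6.63×10^-34·3.00×10^8)/4.136×10^-18 = 4.81×10^-8 m = 48.1 nm.

λ = 48.1 nm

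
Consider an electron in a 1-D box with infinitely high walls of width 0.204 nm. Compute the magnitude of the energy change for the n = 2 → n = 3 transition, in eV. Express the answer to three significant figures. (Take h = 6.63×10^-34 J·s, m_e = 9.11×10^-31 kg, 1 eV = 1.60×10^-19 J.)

|ΔE| = 45.3 eV

E_1 = h²/(8m_eL²) = 1.449×10^-18 J.
|ΔE| = |2² − 3²|·E_1 = 5·1.449×10^-18 J = 7.245×10^-18 J = 45.3 eV.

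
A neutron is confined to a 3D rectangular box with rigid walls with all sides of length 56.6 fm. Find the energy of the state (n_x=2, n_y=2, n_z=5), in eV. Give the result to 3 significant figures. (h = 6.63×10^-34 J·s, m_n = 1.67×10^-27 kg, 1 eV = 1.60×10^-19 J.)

E = 2.12×10^6 eV

For a 3D rectangular well E = (h²/8m_n)·Σ n_i²/L_i² = (6.63×10^-34)²/(8·1.67×10^-27) · [2²/(56.6 fm)² + 2²/(56.6 fm)² + 5²/(56.6 fm)²].
Evaluating gives E = 3.389×10^-13 J = 2.12×10^6 eV.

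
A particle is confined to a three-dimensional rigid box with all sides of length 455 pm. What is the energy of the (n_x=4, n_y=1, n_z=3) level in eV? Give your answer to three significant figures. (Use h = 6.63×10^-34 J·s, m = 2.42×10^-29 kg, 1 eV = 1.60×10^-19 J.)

E = 1.78 eV

For a 3D rectangular well E = (h²/8m)·Σ n_i²/L_i² = (6.63×10^-34)²/(8·2.42×10^-29) · [4²/(455 pm)² + 1²/(455 pm)² + 3²/(455 pm)²].
Evaluating gives E = 2.851×10^-19 J = 1.78 eV.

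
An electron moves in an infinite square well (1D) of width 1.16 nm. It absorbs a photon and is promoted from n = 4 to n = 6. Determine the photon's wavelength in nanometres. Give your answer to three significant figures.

λ = 222 nm

E_1 = h²/(8m_eL²) = 4.477×10^-20 J, so ΔE = (6² − 4²)E_1 = 8.954×10^-19 J.
λ = hc/ΔE = (6.626×10^-34·2.998×10^8)/8.954×10^-19 = 2.22×10^-7 m = 222 nm.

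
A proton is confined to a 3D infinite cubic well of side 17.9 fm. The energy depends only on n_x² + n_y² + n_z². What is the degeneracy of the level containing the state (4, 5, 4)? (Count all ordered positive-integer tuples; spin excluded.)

degeneracy = 6

The level has n_x² + n_y² + n_z² = 57. The ordered positive-integer solutions are (2, 2, 7), (2, 7, 2), (4, 4, 5), (4, 5, 4), (5, 4, 4), (7, 2, 2).
That gives 6 states.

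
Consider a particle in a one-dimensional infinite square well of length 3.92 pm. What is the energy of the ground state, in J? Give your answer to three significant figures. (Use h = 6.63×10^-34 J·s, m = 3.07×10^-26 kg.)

For an infinite well E_n = n²h²/(8mL²), so E_1 = h²/(8mL²) = (6.63×10^-34)²/(8·3.07×10^-26·(3.92×10^-12 m)²) = 1.165×10^-19 J.

E_1 = 1.16×10^-19 J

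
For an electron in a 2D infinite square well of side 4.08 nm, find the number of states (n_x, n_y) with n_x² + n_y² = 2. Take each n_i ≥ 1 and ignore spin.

degeneracy = 1

The level has n_x² + n_y² = 2. The ordered positive-integer solutions are (1, 1).
That gives 1 state.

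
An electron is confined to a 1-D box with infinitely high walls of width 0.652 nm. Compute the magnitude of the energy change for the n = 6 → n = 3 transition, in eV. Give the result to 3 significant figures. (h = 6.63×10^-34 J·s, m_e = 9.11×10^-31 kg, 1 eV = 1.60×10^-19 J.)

E_1 = h²/(8m_eL²) = 1.419×10^-19 J.
|ΔE| = |6² − 3²|·E_1 = 27·1.419×10^-19 J = 3.831×10^-18 J = 23.9 eV.

|ΔE| = 23.9 eV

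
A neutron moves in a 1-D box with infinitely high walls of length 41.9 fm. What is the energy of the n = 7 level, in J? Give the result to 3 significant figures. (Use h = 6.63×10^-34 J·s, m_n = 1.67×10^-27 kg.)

For an infinite well E_n = n²h²/(8m_nL²), so E_1 = h²/(8m_nL²) = (6.63×10^-34)²/(8·1.67×10^-27·(4.19×10^-14 m)²) = 1.874×10^-14 J.
Then E_7 = 7²·E_1 = 49·1.874×10^-14 J = 9.18×10^-13 J.

E_7 = 9.18×10^-13 J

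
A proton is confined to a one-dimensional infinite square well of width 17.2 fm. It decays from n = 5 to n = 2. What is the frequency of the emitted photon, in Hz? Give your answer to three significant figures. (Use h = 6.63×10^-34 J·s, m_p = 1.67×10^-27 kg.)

E_1 = h²/(8m_pL²) = 1.112×10^-13 J and ΔE = (5² − 2²)E_1 = 2.335×10^-12 J.
f = ΔE/h = 2.335×10^-12/6.63×10^-34 = 3.52×10^21 Hz.

f = 3.52×10^21 Hz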